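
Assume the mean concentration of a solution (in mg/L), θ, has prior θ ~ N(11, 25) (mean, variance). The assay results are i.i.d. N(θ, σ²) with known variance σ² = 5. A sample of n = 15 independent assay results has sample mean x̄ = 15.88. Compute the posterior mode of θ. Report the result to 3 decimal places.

n = 15, x̄ = 15.88.
For a Normal prior and Normal likelihood with known variance, the posterior is Normal; its mode equals its mean, the precision-weighted average.
Prior precision 1/σ₀² = 1/25 = 0.04; data precision n/σ² = 15/5 = 3.
θ̂ = (0.04·11 + 3·15.88) / (0.04 + 3) = 48.08/3.04 = 601/38 ≈ 15.816.

θ̂_MAP = 15.816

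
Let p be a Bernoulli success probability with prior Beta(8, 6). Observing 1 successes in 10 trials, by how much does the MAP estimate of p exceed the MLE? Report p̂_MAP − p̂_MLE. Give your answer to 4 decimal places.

MAP − MLE = 0.2636

Posterior is Beta(9, 15); MAP = (9−1)/(24−2) = 8/22 ≈ 0.36364.
MLE ignores the prior: p̂_MLE = k/n = 1/10 ≈ 0.10000.
Difference = 8/22 − 1/10 = 29/110 ≈ 0.2636.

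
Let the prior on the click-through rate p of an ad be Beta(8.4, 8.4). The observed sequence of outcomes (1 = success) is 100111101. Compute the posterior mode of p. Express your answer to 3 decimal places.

p̂_MAP = 0.563

Prior: Beta(8.4, 8.4).
Data: 6 successes in 9 trials (from the sequence). The binomial likelihood contributes p^6(1−p)^3, so the posterior is Beta(8.4+6, 8.4+3) = Beta(14.4, 11.4).
For Beta(a, b) with a, b > 1 the mode is (a−1)/(a+b−2) = 13.4/23.8 ≈ 0.563.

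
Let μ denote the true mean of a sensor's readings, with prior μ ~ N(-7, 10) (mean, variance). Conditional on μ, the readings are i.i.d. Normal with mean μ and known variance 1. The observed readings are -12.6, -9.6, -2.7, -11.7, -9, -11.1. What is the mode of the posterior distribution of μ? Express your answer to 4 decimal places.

n = 6; x̄ = ((-12.6) + (-9.6) + (-2.7) + (-11.7) + (-9) + (-11.1))/6 = -56.7/6 = -9.45.
For a Normal prior and Normal likelihood with known variance, the posterior is Normal; its mode equals its mean, the precision-weighted average.
Prior precision 1/σ₀² = 1/10 = 0.1; data precision n/σ² = 6/1 = 6.
μ̂ = (0.1·(-7) + 6·(-9.45)) / (0.1 + 6) = (-57.4)/6.1 = -574/61 ≈ -9.4098.

μ̂_MAP = -9.4098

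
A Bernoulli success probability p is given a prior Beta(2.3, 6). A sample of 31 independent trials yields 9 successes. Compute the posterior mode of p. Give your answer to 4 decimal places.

Prior: Beta(2.3, 6).
Data: 9 successes in 31 trials. The binomial likelihood contributes p^9(1−p)^22, so the posterior is Beta(2.3+9, 6+22) = Beta(11.3, 28).
For Beta(a, b) with a, b > 1 the mode is (a−1)/(a+b−2) = 10.3/37.3 ≈ 0.2761.

p̂_MAP = 0.2761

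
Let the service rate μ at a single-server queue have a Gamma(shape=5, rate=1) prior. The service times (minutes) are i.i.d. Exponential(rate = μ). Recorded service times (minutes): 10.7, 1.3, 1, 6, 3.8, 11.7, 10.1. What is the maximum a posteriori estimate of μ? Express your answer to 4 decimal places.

The Exponential(rate=μ) likelihood is ∝ μ^n e^(−μΣtᵢ). Here n = 7 and Σtᵢ = 10.7 + 1.3 + 1 + 6 + 3.8 + 11.7 + 10.1 = 44.6.
Posterior ∝ μ^4e^(−1μ) · μ^7e^(−44.6μ) = μ^11e^(−45.6μ), i.e. Gamma(12, 45.6).
Mode = (a−1)/b = 11/45.6 ≈ 0.2412.

μ̂_MAP = 0.2412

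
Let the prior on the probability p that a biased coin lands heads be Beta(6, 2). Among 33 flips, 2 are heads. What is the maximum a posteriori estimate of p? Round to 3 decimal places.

p̂_MAP = 0.179

Prior: Beta(6, 2).
Data: 2 successes in 33 trials. The binomial likelihood contributes p^2(1−p)^31, so the posterior is Beta(6+2, 2+31) = Beta(8, 33).
For Beta(a, b) with a, b > 1 the mode is (a−1)/(a+b−2) = 7/39 ≈ 0.179.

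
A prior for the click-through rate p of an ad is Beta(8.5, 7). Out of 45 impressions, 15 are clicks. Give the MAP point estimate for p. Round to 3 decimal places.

Prior: Beta(8.5, 7).
Data: 15 successes in 45 trials. The binomial likelihood contributes p^15(1−p)^30, so the posterior is Beta(8.5+15, 7+30) = Beta(23.5, 37).
For Beta(a, b) with a, b > 1 the mode is (a−1)/(a+b−2) = 22.5/58.5 ≈ 0.385.

p̂_MAP = 0.385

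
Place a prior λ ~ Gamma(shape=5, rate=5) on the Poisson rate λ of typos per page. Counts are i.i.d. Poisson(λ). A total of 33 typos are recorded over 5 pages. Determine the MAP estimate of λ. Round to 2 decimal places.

λ̂_MAP = 3.70

Σxᵢ = 33, n = 5.
Posterior ∝ λ^4e^(−5λ) · λ^33e^(−5λ) = λ^37e^(−10λ), i.e. Gamma(shape=38, rate=10).
The mode of a Gamma(a, b) with a ≥ 1 (shape–rate) is (a−1)/b = 37/10 ≈ 3.70.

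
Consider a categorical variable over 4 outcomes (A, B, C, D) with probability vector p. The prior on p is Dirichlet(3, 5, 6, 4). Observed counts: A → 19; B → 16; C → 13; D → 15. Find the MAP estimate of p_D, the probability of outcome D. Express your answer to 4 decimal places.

The posterior is Dirichlet(αᵢ + nᵢ) = Dirichlet(22, 21, 19, 19).
For a Dirichlet(a₁,…,a_K) with all aᵢ > 1, the mode has j-th component (aⱼ − 1)/(Σaᵢ − K).
Here Σaᵢ = 81 and K = 4, so p_D = (19 − 1)/(81 − 4) = 18/77 ≈ 0.2338.

MAP estimate of p_D = 0.2338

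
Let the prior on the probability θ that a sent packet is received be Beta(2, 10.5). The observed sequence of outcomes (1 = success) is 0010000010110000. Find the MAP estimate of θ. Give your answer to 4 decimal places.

Prior: Beta(2, 10.5).
Data: 4 successes in 16 trials (from the sequence). The binomial likelihood contributes θ^4(1−θ)^12, so the posterior is Beta(2+4, 10.5+12) = Beta(6, 22.5).
For Beta(a, b) with a, b > 1 the mode is (a−1)/(a+b−2) = 5/26.5 ≈ 0.1887.

θ̂_MAP = 0.1887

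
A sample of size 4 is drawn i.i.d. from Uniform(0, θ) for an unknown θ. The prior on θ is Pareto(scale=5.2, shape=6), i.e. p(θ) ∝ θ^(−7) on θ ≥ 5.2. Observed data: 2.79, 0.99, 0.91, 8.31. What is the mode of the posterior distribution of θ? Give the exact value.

θ̂_MAP = 8.31

The Uniform(0, θ) likelihood is θ^(−n) for θ ≥ max(xᵢ), zero otherwise. Here max(xᵢ) = 8.31.
Posterior ∝ θ^(−7) · θ^(−4) = θ^(−11) on θ ≥ max(5.2, 8.31) = 8.31.
This density is strictly decreasing in θ, so the posterior mode lies at the lower boundary of the support.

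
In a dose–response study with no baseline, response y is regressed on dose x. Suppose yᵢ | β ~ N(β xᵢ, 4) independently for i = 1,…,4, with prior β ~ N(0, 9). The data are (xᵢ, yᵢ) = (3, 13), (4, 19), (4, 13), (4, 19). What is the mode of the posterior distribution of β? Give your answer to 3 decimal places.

log p(β | y) = −Σ(yᵢ − βxᵢ)²/(2·4) − β²/(2·9) + const.
Setting the derivative to zero: Σxᵢ(yᵢ − βxᵢ)/4 − β/9 = 0, so β = Σxᵢyᵢ / (Σxᵢ² + σ²/τ²).
Σxᵢyᵢ = 3·13 + 4·19 + 4·13 + 4·19 = 243; Σxᵢ² = 57; σ²/τ² = 4/9.
β̂_MAP = 243 / (57 + 4/9) = 243/(517/9) = 2187/517 ≈ 4.230.

β̂_MAP = 4.230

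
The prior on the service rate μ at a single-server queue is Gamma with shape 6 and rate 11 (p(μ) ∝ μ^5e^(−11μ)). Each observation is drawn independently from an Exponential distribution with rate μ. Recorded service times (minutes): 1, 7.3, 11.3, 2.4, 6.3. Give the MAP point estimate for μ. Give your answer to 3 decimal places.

μ̂_MAP = 0.254

The Exponential(rate=μ) likelihood is ∝ μ^n e^(−μΣtᵢ). Here n = 5 and Σtᵢ = 1 + 7.3 + 11.3 + 2.4 + 6.3 = 28.3.
Posterior ∝ μ^5e^(−11μ) · μ^5e^(−28.3μ) = μ^10e^(−39.3μ), i.e. Gamma(11, 39.3).
Mode = (a−1)/b = 10/39.3 ≈ 0.254.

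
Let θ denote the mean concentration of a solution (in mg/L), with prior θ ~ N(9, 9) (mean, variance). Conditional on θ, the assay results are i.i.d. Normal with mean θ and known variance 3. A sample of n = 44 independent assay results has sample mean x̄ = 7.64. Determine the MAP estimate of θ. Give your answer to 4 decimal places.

θ̂_MAP = 7.6502

n = 44, x̄ = 7.64.
For a Normal prior and Normal likelihood with known variance, the posterior is Normal; its mode equals its mean, the precision-weighted average.
Prior precision 1/σ₀² = 1/9; data precision n/σ² = 44/3.
θ̂ = ((1/9)·9 + (44/3)·7.64) / (1/9 + 44/3) = (8479/75)/(133/9) = 25437/3325 ≈ 7.6502.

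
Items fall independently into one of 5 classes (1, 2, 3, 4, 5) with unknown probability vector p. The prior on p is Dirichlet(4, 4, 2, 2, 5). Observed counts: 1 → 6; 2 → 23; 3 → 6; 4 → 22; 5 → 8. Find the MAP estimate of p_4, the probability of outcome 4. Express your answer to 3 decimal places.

MAP estimate: 0.299

The posterior is Dirichlet(αᵢ + nᵢ) = Dirichlet(10, 27, 8, 24, 13).
For a Dirichlet(a₁,…,a_K) with all aᵢ > 1, the mode has j-th component (aⱼ − 1)/(Σaᵢ − K).
Here Σaᵢ = 82 and K = 5, so p_4 = (24 − 1)/(82 − 5) = 23/77 ≈ 0.299.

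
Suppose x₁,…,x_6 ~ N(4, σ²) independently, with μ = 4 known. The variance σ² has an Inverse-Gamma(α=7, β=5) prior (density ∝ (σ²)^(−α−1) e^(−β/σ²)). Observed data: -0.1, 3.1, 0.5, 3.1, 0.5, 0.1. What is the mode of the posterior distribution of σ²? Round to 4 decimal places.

Sum of squared deviations about the known mean: SS = (-0.1−4)² + (3.1−4)² + (0.5−4)² + (3.1−4)² + (0.5−4)² + (0.1−4)² = 58.14.
The Normal likelihood contributes (σ²)^(−n/2) exp(−SS/(2σ²)), so the posterior is Inverse-Gamma(α + n/2, β + SS/2) = Inverse-Gamma(10, 34.07).
The mode of Inverse-Gamma(a, b) is b/(a+1) = 34.07/11 ≈ 3.0973.

σ̂²_MAP = 3.0973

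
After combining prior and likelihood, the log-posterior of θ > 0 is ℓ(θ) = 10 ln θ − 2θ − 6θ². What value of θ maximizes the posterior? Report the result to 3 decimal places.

θ̂_MAP = 0.833

ℓ'(θ) = 10/θ − 2 − 12θ. Setting this to zero and multiplying by θ: 12θ² + 2θ − 10 = 0.
θ = (−2 + √(2² + 4·12·10)) / (2·12) = (−2 + √484) / 24 = (−2 + 22)/24 = 5/6.
ℓ''(θ) = −10/θ² − 12 < 0, confirming a maximum.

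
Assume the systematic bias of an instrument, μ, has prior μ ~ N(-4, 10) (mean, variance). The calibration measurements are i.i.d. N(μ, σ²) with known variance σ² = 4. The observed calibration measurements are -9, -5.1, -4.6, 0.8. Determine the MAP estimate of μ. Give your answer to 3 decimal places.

μ̂_MAP = -4.432

n = 4; x̄ = ((-9) + (-5.1) + (-4.6) + 0.8)/4 = -17.9/4 = -4.475.
For a Normal prior and Normal likelihood with known variance, the posterior is Normal; its mode equals its mean, the precision-weighted average.
Prior precision 1/σ₀² = 1/10 = 0.1; data precision n/σ² = 4/4 = 1.
μ̂ = (0.1·(-4) + 1·(-4.475)) / (0.1 + 1) = (-4.875)/1.1 = -195/44 ≈ -4.432.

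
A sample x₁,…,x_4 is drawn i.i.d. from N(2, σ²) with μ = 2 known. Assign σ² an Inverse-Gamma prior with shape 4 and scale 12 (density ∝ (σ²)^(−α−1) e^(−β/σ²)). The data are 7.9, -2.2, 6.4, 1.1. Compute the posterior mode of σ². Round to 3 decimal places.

Sum of squared deviations about the known mean: SS = (7.9−2)² + (-2.2−2)² + (6.4−2)² + (1.1−2)² = 72.62.
The Normal likelihood contributes (σ²)^(−n/2) exp(−SS/(2σ²)), so the posterior is Inverse-Gamma(α + n/2, β + SS/2) = Inverse-Gamma(6, 48.31).
The mode of Inverse-Gamma(a, b) is b/(a+1) = 48.31/7 ≈ 6.901.

σ̂²_MAP = 6.901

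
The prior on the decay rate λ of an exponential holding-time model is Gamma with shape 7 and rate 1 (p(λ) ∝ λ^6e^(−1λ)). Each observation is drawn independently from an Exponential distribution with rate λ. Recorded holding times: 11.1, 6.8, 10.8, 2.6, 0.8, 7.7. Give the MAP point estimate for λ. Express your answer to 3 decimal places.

λ̂_MAP = 0.294

The Exponential(rate=λ) likelihood is ∝ λ^n e^(−λΣtᵢ). Here n = 6 and Σtᵢ = 11.1 + 6.8 + 10.8 + 2.6 + 0.8 + 7.7 = 39.8.
Posterior ∝ λ^6e^(−1λ) · λ^6e^(−39.8λ) = λ^12e^(−40.8λ), i.e. Gamma(13, 40.8).
Mode = (a−1)/b = 12/40.8 ≈ 0.294.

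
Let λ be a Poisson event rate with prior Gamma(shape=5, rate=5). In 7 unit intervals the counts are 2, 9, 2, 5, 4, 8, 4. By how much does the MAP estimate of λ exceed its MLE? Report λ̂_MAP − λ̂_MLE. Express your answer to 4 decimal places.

Σxᵢ = 34. Posterior is Gamma(39, 12); MAP = (39−1)/12 = 38/12 ≈ 3.16667.
MLE = x̄ = 34/7 ≈ 4.85714.
Difference = 38/12 − 34/7 = -71/42 ≈ -1.6905.

MAP − MLE = -1.6905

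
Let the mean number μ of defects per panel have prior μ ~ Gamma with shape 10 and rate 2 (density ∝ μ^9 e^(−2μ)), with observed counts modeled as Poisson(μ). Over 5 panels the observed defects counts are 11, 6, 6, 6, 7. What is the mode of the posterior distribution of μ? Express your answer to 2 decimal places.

Σxᵢ = 11+6+6+6+7 = 36, with n = 5.
Posterior ∝ μ^9e^(−2μ) · μ^36e^(−5μ) = μ^45e^(−7μ), i.e. Gamma(shape=46, rate=7).
The mode of a Gamma(a, b) with a ≥ 1 (shape–rate) is (a−1)/b = 45/7 ≈ 6.43.

μ̂_MAP = 6.43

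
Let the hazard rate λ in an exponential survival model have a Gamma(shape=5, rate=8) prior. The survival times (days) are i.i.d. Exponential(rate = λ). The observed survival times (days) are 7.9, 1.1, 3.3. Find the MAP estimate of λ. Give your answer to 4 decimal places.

λ̂_MAP = 0.3448

The Exponential(rate=λ) likelihood is ∝ λ^n e^(−λΣtᵢ). Here n = 3 and Σtᵢ = 7.9 + 1.1 + 3.3 = 12.3.
Posterior ∝ λ^4e^(−8λ) · λ^3e^(−12.3λ) = λ^7e^(−20.3λ), i.e. Gamma(8, 20.3).
Mode = (a−1)/b = 7/20.3 ≈ 0.3448.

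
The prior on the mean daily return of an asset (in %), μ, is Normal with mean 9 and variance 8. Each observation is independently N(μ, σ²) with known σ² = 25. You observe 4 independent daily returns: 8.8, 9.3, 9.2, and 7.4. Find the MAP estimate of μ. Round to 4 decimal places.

n = 4; x̄ = (8.8 + 9.3 + 9.2 + 7.4)/4 = 34.7/4 = 8.675.
For a Normal prior and Normal likelihood with known variance, the posterior is Normal; its mode equals its mean, the precision-weighted average.
Prior precision 1/σ₀² = 1/8 = 0.125; data precision n/σ² = 4/25 = 0.16.
μ̂ = (0.125·9 + 0.16·8.675) / (0.125 + 0.16) = 2.513/0.285 = 2513/285 ≈ 8.8175.

μ̂_MAP = 8.8175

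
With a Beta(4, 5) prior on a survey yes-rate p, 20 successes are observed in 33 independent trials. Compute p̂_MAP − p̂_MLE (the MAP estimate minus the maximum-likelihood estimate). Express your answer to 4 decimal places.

MAP − MLE = -0.0311

Posterior is Beta(24, 18); MAP = (24−1)/(42−2) = 23/40 ≈ 0.57500.
MLE ignores the prior: p̂_MLE = k/n = 20/33 ≈ 0.60606.
Difference = 23/40 − 20/33 = -41/1320 ≈ -0.0311.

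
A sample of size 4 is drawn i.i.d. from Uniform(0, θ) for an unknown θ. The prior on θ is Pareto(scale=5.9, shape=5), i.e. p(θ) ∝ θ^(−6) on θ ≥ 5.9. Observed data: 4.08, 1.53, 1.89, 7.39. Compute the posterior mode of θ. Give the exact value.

The Uniform(0, θ) likelihood is θ^(−n) for θ ≥ max(xᵢ), zero otherwise. Here max(xᵢ) = 7.39.
Posterior ∝ θ^(−6) · θ^(−4) = θ^(−10) on θ ≥ max(5.9, 7.39) = 7.39.
This density is strictly decreasing in θ, so the posterior mode lies at the lower boundary of the support.

θ̂_MAP = 7.39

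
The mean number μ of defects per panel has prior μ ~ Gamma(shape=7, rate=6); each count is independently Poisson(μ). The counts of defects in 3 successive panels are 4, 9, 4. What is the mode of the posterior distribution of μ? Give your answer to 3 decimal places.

Σxᵢ = 4+9+4 = 17, with n = 3.
Posterior ∝ μ^6e^(−6μ) · μ^17e^(−3μ) = μ^23e^(−9μ), i.e. Gamma(shape=24, rate=9).
The mode of a Gamma(a, b) with a ≥ 1 (shape–rate) is (a−1)/b = 23/9 ≈ 2.556.

μ̂_MAP = 2.556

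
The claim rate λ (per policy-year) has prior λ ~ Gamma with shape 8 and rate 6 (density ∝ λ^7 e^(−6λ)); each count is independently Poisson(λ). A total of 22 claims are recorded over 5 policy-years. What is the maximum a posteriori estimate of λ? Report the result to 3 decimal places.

λ̂_MAP = 2.636

Σxᵢ = 22, n = 5.
Posterior ∝ λ^7e^(−6λ) · λ^22e^(−5λ) = λ^29e^(−11λ), i.e. Gamma(shape=30, rate=11).
The mode of a Gamma(a, b) with a ≥ 1 (shape–rate) is (a−1)/b = 29/11 ≈ 2.636.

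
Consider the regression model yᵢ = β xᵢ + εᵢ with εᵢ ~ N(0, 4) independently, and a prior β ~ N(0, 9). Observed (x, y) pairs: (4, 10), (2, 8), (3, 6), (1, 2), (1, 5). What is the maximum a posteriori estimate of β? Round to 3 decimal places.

log p(β | y) = −Σ(yᵢ − βxᵢ)²/(2·4) − β²/(2·9) + const.
Setting the derivative to zero: Σxᵢ(yᵢ − βxᵢ)/4 − β/9 = 0, so β = Σxᵢyᵢ / (Σxᵢ² + σ²/τ²).
Σxᵢyᵢ = 4·10 + 2·8 + 3·6 + 1·2 + 1·5 = 81; Σxᵢ² = 31; σ²/τ² = 4/9.
β̂_MAP = 81 / (31 + 4/9) = 81/(283/9) = 729/283 ≈ 2.576.

β̂_MAP = 2.576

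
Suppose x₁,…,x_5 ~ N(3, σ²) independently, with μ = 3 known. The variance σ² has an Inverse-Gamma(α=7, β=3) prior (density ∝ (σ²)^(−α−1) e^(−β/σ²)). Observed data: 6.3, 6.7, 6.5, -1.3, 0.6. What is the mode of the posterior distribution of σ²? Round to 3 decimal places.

σ̂²_MAP = 3.194

Sum of squared deviations about the known mean: SS = (6.3−3)² + (6.7−3)² + (6.5−3)² + (-1.3−3)² + (0.6−3)² = 61.08.
The Normal likelihood contributes (σ²)^(−n/2) exp(−SS/(2σ²)), so the posterior is Inverse-Gamma(α + n/2, β + SS/2) = Inverse-Gamma(9.5, 33.54).
The mode of Inverse-Gamma(a, b) is b/(a+1) = 33.54/10.5 ≈ 3.194.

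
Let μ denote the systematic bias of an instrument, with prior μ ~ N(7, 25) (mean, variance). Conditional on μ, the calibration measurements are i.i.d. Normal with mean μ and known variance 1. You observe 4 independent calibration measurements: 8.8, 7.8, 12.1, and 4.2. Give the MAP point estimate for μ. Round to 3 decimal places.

μ̂_MAP = 8.213

n = 4; x̄ = (8.8 + 7.8 + 12.1 + 4.2)/4 = 32.9/4 = 8.225.
For a Normal prior and Normal likelihood with known variance, the posterior is Normal; its mode equals its mean, the precision-weighted average.
Prior precision 1/σ₀² = 1/25 = 0.04; data precision n/σ² = 4/1 = 4.
μ̂ = (0.04·7 + 4·8.225) / (0.04 + 4) = 33.18/4.04 = 1659/202 ≈ 8.213.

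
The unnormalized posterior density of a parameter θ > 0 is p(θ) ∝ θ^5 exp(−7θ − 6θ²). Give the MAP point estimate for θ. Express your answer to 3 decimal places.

θ̂_MAP = 0.417

ℓ'(θ) = 5/θ − 7 − 12θ. Setting this to zero and multiplying by θ: 12θ² + 7θ − 5 = 0.
θ = (−7 + √(7² + 4·12·5)) / (2·12) = (−7 + √289) / 24 = (−7 + 17)/24 = 5/12.
ℓ''(θ) = −5/θ² − 12 < 0, confirming a maximum.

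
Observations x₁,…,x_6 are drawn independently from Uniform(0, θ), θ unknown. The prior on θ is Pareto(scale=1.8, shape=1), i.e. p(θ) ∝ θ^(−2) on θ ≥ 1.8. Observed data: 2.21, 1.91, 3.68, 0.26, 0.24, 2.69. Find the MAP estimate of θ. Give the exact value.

The Uniform(0, θ) likelihood is θ^(−n) for θ ≥ max(xᵢ), zero otherwise. Here max(xᵢ) = 3.68.
Posterior ∝ θ^(−2) · θ^(−6) = θ^(−8) on θ ≥ max(1.8, 3.68) = 3.68.
This density is strictly decreasing in θ, so the posterior mode lies at the lower boundary of the support.

θ̂_MAP = 3.68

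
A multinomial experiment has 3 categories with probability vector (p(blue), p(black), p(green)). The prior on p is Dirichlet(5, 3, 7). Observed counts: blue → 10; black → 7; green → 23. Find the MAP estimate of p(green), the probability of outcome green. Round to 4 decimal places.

MAP estimate of p(green) = 0.5577

The posterior is Dirichlet(αᵢ + nᵢ) = Dirichlet(15, 10, 30).
For a Dirichlet(a₁,…,a_K) with all aᵢ > 1, the mode has j-th component (aⱼ − 1)/(Σaᵢ − K).
Here Σaᵢ = 55 and K = 3, so p(green) = (30 − 1)/(55 − 3) = 29/52 ≈ 0.5577.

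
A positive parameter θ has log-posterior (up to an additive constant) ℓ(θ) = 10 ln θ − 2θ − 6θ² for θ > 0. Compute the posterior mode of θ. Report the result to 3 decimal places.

ℓ'(θ) = 10/θ − 2 − 12θ. Setting this to zero and multiplying by θ: 12θ² + 2θ − 10 = 0.
θ = (−2 + √(2² + 4·12·10)) / (2·12) = (−2 + √484) / 24 = (−2 + 22)/24 = 5/6.
ℓ''(θ) = −10/θ² − 12 < 0, confirming a maximum.

θ̂_MAP = 0.833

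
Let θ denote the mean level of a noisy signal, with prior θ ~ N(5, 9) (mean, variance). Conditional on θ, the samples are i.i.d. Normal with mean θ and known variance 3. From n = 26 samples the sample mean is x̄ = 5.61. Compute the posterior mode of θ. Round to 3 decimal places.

n = 26, x̄ = 5.61.
For a Normal prior and Normal likelihood with known variance, the posterior is Normal; its mode equals its mean, the precision-weighted average.
Prior precision 1/σ₀² = 1/9; data precision n/σ² = 26/3.
θ̂ = ((1/9)·5 + (26/3)·5.61) / (1/9 + 26/3) = (22129/450)/(79/9) = 22129/3950 ≈ 5.602.

θ̂_MAP = 5.602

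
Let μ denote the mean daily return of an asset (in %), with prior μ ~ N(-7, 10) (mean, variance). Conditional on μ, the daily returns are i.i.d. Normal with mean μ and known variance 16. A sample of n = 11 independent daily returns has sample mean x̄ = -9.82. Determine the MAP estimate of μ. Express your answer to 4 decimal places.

n = 11, x̄ = -9.82.
For a Normal prior and Normal likelihood with known variance, the posterior is Normal; its mode equals its mean, the precision-weighted average.
Prior precision 1/σ₀² = 1/10 = 0.1; data precision n/σ² = 11/16 = 0.6875.
μ̂ = (0.1·(-7) + 0.6875·(-9.82)) / (0.1 + 0.6875) = (-7.45125)/0.7875 = -1987/210 ≈ -9.4619.

μ̂_MAP = -9.4619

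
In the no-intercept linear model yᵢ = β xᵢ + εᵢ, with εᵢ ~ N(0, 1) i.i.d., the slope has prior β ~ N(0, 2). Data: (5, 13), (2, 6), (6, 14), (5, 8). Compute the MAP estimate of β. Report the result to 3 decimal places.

log p(β | y) = −Σ(yᵢ − βxᵢ)²/(2·1) − β²/(2·2) + const.
Setting the derivative to zero: Σxᵢ(yᵢ − βxᵢ)/1 − β/2 = 0, so β = Σxᵢyᵢ / (Σxᵢ² + σ²/τ²).
Σxᵢyᵢ = 5·13 + 2·6 + 6·14 + 5·8 = 201; Σxᵢ² = 90; σ²/τ² = 0.5.
β̂_MAP = 201 / (90 + 0.5) = 201/90.5 ≈ 2.221.

β̂_MAP = 2.221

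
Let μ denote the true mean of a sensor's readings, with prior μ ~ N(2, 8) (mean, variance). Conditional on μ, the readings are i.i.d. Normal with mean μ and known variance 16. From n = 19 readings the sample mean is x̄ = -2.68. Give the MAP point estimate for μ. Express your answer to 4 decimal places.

μ̂_MAP = -2.2343

n = 19, x̄ = -2.68.
For a Normal prior and Normal likelihood with known variance, the posterior is Normal; its mode equals its mean, the precision-weighted average.
Prior precision 1/σ₀² = 1/8 = 0.125; data precision n/σ² = 19/16 = 1.1875.
μ̂ = (0.125·2 + 1.1875·(-2.68)) / (0.125 + 1.1875) = (-2.9325)/1.3125 = -391/175 ≈ -2.2343.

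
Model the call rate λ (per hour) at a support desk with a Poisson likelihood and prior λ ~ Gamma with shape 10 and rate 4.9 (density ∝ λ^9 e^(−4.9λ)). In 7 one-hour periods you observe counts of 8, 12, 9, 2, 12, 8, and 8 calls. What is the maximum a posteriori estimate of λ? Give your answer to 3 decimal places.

Σxᵢ = 8+12+9+2+12+8+8 = 59, with n = 7.
Posterior ∝ λ^9e^(−4.9λ) · λ^59e^(−7λ) = λ^68e^(−11.9λ), i.e. Gamma(shape=69, rate=11.9).
The mode of a Gamma(a, b) with a ≥ 1 (shape–rate) is (a−1)/b = 68/11.9 ≈ 5.714.

λ̂_MAP = 5.714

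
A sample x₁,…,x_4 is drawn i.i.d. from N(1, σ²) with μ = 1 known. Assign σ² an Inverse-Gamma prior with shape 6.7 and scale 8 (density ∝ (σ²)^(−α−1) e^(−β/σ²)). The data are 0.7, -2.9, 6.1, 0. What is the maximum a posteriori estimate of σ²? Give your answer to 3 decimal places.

σ̂²_MAP = 3.006

Sum of squared deviations about the known mean: SS = (0.7−1)² + (-2.9−1)² + (6.1−1)² + (0−1)² = 42.31.
The Normal likelihood contributes (σ²)^(−n/2) exp(−SS/(2σ²)), so the posterior is Inverse-Gamma(α + n/2, β + SS/2) = Inverse-Gamma(8.7, 29.155).
The mode of Inverse-Gamma(a, b) is b/(a+1) = 29.155/9.7 ≈ 3.006.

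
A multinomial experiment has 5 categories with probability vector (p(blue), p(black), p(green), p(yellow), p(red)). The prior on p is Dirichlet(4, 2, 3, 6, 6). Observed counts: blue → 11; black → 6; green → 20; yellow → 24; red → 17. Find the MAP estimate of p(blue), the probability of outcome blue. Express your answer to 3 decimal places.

The posterior is Dirichlet(αᵢ + nᵢ) = Dirichlet(15, 8, 23, 30, 23).
For a Dirichlet(a₁,…,a_K) with all aᵢ > 1, the mode has j-th component (aⱼ − 1)/(Σaᵢ − K).
Here Σaᵢ = 99 and K = 5, so p(blue) = (15 − 1)/(99 − 5) = 14/94 ≈ 0.149.

MAP estimate of p(blue) = 0.149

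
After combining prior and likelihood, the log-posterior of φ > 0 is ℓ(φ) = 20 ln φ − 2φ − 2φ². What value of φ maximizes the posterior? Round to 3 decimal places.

φ̂_MAP = 2.000

ℓ'(φ) = 20/φ − 2 − 4φ. Setting this to zero and multiplying by φ: 4φ² + 2φ − 20 = 0.
φ = (−2 + √(2² + 4·4·20)) / (2·4) = (−2 + √324) / 8 = (−2 + 18)/8 = 2.
ℓ''(φ) = −20/φ² − 4 < 0, confirming a maximum.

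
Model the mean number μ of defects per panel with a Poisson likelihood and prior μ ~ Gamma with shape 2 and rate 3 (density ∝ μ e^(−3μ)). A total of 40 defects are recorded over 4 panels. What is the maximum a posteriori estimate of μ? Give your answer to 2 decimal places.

μ̂_MAP = 5.86

Σxᵢ = 40, n = 4.
Posterior ∝ μe^(−3μ) · μ^40e^(−4μ) = μ^41e^(−7μ), i.e. Gamma(shape=42, rate=7).
The mode of a Gamma(a, b) with a ≥ 1 (shape–rate) is (a−1)/b = 41/7 ≈ 5.86.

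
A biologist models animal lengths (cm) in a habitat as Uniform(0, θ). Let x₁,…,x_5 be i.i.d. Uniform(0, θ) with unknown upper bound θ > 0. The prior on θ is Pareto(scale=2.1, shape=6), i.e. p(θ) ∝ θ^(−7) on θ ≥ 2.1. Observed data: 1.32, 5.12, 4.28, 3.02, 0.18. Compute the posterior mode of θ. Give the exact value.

The Uniform(0, θ) likelihood is θ^(−n) for θ ≥ max(xᵢ), zero otherwise. Here max(xᵢ) = 5.12.
Posterior ∝ θ^(−7) · θ^(−5) = θ^(−12) on θ ≥ max(2.1, 5.12) = 5.12.
This density is strictly decreasing in θ, so the posterior mode lies at the lower boundary of the support.

θ̂_MAP = 5.12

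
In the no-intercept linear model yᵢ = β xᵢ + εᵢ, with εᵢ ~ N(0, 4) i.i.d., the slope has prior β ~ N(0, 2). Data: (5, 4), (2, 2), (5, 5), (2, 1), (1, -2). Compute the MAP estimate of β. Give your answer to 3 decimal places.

log p(β | y) = −Σ(yᵢ − βxᵢ)²/(2·4) − β²/(2·2) + const.
Setting the derivative to zero: Σxᵢ(yᵢ − βxᵢ)/4 − β/2 = 0, so β = Σxᵢyᵢ / (Σxᵢ² + σ²/τ²).
Σxᵢyᵢ = 5·4 + 2·2 + 5·5 + 2·1 + 1·(-2) = 49; Σxᵢ² = 59; σ²/τ² = 2.
β̂_MAP = 49 / (59 + 2) = 49/61 ≈ 0.803.

β̂_MAP = 0.803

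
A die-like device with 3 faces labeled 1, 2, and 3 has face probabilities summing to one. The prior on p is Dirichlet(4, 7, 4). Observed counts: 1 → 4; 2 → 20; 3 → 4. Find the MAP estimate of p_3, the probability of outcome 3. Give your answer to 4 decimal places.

MAP estimate: 0.1750

The posterior is Dirichlet(αᵢ + nᵢ) = Dirichlet(8, 27, 8).
For a Dirichlet(a₁,…,a_K) with all aᵢ > 1, the mode has j-th component (aⱼ − 1)/(Σaᵢ − K).
Here Σaᵢ = 43 and K = 3, so p_3 = (8 − 1)/(43 − 3) = 7/40 ≈ 0.1750.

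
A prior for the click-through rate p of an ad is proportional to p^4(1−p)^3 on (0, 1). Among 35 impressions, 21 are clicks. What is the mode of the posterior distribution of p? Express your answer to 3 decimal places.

p̂_MAP = 0.595

The prior density ∝ p^4(1−p)^3 is the kernel of Beta(5, 4).
Data: 21 successes in 35 trials. The binomial likelihood contributes p^21(1−p)^14, so the posterior is Beta(5+21, 4+14) = Beta(26, 18).
For Beta(a, b) with a, b > 1 the mode is (a−1)/(a+b−2) = 25/42 ≈ 0.595.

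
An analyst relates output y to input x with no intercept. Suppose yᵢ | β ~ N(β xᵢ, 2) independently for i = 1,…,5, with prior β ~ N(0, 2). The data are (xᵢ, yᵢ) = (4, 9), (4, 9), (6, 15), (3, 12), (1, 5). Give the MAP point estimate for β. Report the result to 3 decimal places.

log p(β | y) = −Σ(yᵢ − βxᵢ)²/(2·2) − β²/(2·2) + const.
Setting the derivative to zero: Σxᵢ(yᵢ − βxᵢ)/2 − β/2 = 0, so β = Σxᵢyᵢ / (Σxᵢ² + σ²/τ²).
Σxᵢyᵢ = 4·9 + 4·9 + 6·15 + 3·12 + 1·5 = 203; Σxᵢ² = 78; σ²/τ² = 1.
β̂_MAP = 203 / (78 + 1) = 203/79 ≈ 2.570.

β̂_MAP = 2.570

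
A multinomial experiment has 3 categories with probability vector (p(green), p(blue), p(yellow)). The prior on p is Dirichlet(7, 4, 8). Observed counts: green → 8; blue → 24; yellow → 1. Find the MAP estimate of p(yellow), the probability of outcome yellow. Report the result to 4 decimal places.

The posterior is Dirichlet(αᵢ + nᵢ) = Dirichlet(15, 28, 9).
For a Dirichlet(a₁,…,a_K) with all aᵢ > 1, the mode has j-th component (aⱼ − 1)/(Σaᵢ − K).
Here Σaᵢ = 52 and K = 3, so p(yellow) = (9 − 1)/(52 − 3) = 8/49 ≈ 0.1633.

MAP estimate of p(yellow) = 0.1633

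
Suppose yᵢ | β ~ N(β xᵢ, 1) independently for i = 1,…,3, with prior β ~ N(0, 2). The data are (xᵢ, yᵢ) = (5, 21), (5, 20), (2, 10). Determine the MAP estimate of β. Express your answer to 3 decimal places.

log p(β | y) = −Σ(yᵢ − βxᵢ)²/(2·1) − β²/(2·2) + const.
Setting the derivative to zero: Σxᵢ(yᵢ − βxᵢ)/1 − β/2 = 0, so β = Σxᵢyᵢ / (Σxᵢ² + σ²/τ²).
Σxᵢyᵢ = 5·21 + 5·20 + 2·10 = 225; Σxᵢ² = 54; σ²/τ² = 0.5.
β̂_MAP = 225 / (54 + 0.5) = 225/54.5 ≈ 4.128.

β̂_MAP = 4.128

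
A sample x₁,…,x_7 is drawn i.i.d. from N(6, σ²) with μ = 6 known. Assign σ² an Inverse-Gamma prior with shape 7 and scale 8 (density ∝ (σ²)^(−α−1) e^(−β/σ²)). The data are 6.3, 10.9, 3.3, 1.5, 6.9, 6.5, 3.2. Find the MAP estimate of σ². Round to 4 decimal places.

σ̂²_MAP = 3.3278

Sum of squared deviations about the known mean: SS = (6.3−6)² + (10.9−6)² + (3.3−6)² + (1.5−6)² + (6.9−6)² + (6.5−6)² + (3.2−6)² = 60.54.
The Normal likelihood contributes (σ²)^(−n/2) exp(−SS/(2σ²)), so the posterior is Inverse-Gamma(α + n/2, β + SS/2) = Inverse-Gamma(10.5, 38.27).
The mode of Inverse-Gamma(a, b) is b/(a+1) = 38.27/11.5 ≈ 3.3278.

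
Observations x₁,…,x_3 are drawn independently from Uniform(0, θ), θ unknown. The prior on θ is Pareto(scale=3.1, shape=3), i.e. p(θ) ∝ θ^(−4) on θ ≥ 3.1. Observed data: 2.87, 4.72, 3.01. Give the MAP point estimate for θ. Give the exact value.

The Uniform(0, θ) likelihood is θ^(−n) for θ ≥ max(xᵢ), zero otherwise. Here max(xᵢ) = 4.72.
Posterior ∝ θ^(−4) · θ^(−3) = θ^(−7) on θ ≥ max(3.1, 4.72) = 4.72.
This density is strictly decreasing in θ, so the posterior mode lies at the lower boundary of the support.

θ̂_MAP = 4.72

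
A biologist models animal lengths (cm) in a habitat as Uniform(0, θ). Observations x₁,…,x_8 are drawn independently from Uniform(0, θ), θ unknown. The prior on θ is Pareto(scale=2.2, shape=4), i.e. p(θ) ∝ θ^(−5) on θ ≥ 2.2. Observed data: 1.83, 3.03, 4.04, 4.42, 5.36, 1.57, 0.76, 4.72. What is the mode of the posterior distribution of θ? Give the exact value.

θ̂_MAP = 5.36

The Uniform(0, θ) likelihood is θ^(−n) for θ ≥ max(xᵢ), zero otherwise. Here max(xᵢ) = 5.36.
Posterior ∝ θ^(−5) · θ^(−8) = θ^(−13) on θ ≥ max(2.2, 5.36) = 5.36.
This density is strictly decreasing in θ, so the posterior mode lies at the lower boundary of the support.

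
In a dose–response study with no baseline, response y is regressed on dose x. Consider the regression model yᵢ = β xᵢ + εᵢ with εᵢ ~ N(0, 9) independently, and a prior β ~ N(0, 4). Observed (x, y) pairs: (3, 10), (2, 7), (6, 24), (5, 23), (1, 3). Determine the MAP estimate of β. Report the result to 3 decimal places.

log p(β | y) = −Σ(yᵢ − βxᵢ)²/(2·9) − β²/(2·4) + const.
Setting the derivative to zero: Σxᵢ(yᵢ − βxᵢ)/9 − β/4 = 0, so β = Σxᵢyᵢ / (Σxᵢ² + σ²/τ²).
Σxᵢyᵢ = 3·10 + 2·7 + 6·24 + 5·23 + 1·3 = 306; Σxᵢ² = 75; σ²/τ² = 2.25.
β̂_MAP = 306 / (75 + 2.25) = 306/77.25 ≈ 3.961.

β̂_MAP = 3.961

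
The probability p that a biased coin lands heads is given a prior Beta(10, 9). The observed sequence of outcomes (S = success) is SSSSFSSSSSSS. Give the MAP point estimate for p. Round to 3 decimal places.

p̂_MAP = 0.690

Prior: Beta(10, 9).
Data: 11 successes in 12 trials (from the sequence). The binomial likelihood contributes p^11(1−p)^1, so the posterior is Beta(10+11, 9+1) = Beta(21, 10).
For Beta(a, b) with a, b > 1 the mode is (a−1)/(a+b−2) = 20/29 ≈ 0.690.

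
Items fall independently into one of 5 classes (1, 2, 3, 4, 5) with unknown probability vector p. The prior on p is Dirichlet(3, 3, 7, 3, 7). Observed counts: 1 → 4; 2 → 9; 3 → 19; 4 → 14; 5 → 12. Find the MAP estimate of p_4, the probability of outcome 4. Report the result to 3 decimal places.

The posterior is Dirichlet(αᵢ + nᵢ) = Dirichlet(7, 12, 26, 17, 19).
For a Dirichlet(a₁,…,a_K) with all aᵢ > 1, the mode has j-th component (aⱼ − 1)/(Σaᵢ − K).
Here Σaᵢ = 81 and K = 5, so p_4 = (17 − 1)/(81 − 5) = 16/76 ≈ 0.211.

MAP estimate: 0.211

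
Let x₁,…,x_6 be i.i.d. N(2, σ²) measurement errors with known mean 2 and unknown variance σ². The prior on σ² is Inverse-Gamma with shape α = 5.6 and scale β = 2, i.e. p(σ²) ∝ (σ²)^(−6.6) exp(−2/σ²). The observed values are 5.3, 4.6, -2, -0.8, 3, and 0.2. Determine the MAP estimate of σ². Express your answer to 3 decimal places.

σ̂²_MAP = 2.590

Sum of squared deviations about the known mean: SS = (5.3−2)² + (4.6−2)² + (-2−2)² + (-0.8−2)² + (3−2)² + (0.2−2)² = 45.73.
The Normal likelihood contributes (σ²)^(−n/2) exp(−SS/(2σ²)), so the posterior is Inverse-Gamma(α + n/2, β + SS/2) = Inverse-Gamma(8.6, 24.865).
The mode of Inverse-Gamma(a, b) is b/(a+1) = 24.865/9.6 ≈ 2.590.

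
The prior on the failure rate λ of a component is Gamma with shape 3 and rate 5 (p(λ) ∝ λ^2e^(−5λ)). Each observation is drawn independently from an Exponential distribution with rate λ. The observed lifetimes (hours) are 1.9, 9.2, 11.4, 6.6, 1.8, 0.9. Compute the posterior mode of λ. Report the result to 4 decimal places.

λ̂_MAP = 0.2174

The Exponential(rate=λ) likelihood is ∝ λ^n e^(−λΣtᵢ). Here n = 6 and Σtᵢ = 1.9 + 9.2 + 11.4 + 6.6 + 1.8 + 0.9 = 31.8.
Posterior ∝ λ^2e^(−5λ) · λ^6e^(−31.8λ) = λ^8e^(−36.8λ), i.e. Gamma(9, 36.8).
Mode = (a−1)/b = 8/36.8 ≈ 0.2174.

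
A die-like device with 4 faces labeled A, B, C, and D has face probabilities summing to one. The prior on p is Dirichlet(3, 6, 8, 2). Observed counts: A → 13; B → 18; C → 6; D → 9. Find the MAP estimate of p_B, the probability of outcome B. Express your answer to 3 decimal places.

The posterior is Dirichlet(αᵢ + nᵢ) = Dirichlet(16, 24, 14, 11).
For a Dirichlet(a₁,…,a_K) with all aᵢ > 1, the mode has j-th component (aⱼ − 1)/(Σaᵢ − K).
Here Σaᵢ = 65 and K = 4, so p_B = (24 − 1)/(65 − 4) = 23/61 ≈ 0.377.

MAP estimate of p_B = 0.377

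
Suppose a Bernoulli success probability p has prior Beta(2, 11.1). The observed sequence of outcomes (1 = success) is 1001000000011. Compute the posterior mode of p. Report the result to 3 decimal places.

p̂_MAP = 0.207

Prior: Beta(2, 11.1).
Data: 4 successes in 13 trials (from the sequence). The binomial likelihood contributes p^4(1−p)^9, so the posterior is Beta(2+4, 11.1+9) = Beta(6, 20.1).
For Beta(a, b) with a, b > 1 the mode is (a−1)/(a+b−2) = 5/24.1 ≈ 0.207.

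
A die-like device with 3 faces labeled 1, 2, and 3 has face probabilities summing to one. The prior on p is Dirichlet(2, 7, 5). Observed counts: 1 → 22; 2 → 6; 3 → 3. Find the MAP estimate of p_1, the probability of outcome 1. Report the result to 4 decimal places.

MAP estimate: 0.5476

The posterior is Dirichlet(αᵢ + nᵢ) = Dirichlet(24, 13, 8).
For a Dirichlet(a₁,…,a_K) with all aᵢ > 1, the mode has j-th component (aⱼ − 1)/(Σaᵢ − K).
Here Σaᵢ = 45 and K = 3, so p_1 = (24 − 1)/(45 − 3) = 23/42 ≈ 0.5476.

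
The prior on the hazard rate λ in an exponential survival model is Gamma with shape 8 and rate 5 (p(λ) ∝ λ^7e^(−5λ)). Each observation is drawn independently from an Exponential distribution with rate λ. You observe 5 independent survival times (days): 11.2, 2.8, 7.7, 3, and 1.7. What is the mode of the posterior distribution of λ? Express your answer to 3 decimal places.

λ̂_MAP = 0.382

The Exponential(rate=λ) likelihood is ∝ λ^n e^(−λΣtᵢ). Here n = 5 and Σtᵢ = 11.2 + 2.8 + 7.7 + 3 + 1.7 = 26.4.
Posterior ∝ λ^7e^(−5λ) · λ^5e^(−26.4λ) = λ^12e^(−31.4λ), i.e. Gamma(13, 31.4).
Mode = (a−1)/b = 12/31.4 ≈ 0.382.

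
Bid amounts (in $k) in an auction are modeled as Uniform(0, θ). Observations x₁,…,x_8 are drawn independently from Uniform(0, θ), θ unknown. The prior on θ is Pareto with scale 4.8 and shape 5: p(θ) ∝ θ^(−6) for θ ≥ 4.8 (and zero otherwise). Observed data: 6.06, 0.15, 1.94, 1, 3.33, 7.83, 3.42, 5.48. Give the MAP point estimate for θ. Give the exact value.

The Uniform(0, θ) likelihood is θ^(−n) for θ ≥ max(xᵢ), zero otherwise. Here max(xᵢ) = 7.83.
Posterior ∝ θ^(−6) · θ^(−8) = θ^(−14) on θ ≥ max(4.8, 7.83) = 7.83.
This density is strictly decreasing in θ, so the posterior mode lies at the lower boundary of the support.

θ̂_MAP = 7.83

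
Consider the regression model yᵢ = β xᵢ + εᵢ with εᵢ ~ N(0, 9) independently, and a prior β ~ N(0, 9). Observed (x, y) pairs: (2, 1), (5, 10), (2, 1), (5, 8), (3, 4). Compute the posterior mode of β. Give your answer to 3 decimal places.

log p(β | y) = −Σ(yᵢ − βxᵢ)²/(2·9) − β²/(2·9) + const.
Setting the derivative to zero: Σxᵢ(yᵢ − βxᵢ)/9 − β/9 = 0, so β = Σxᵢyᵢ / (Σxᵢ² + σ²/τ²).
Σxᵢyᵢ = 2·1 + 5·10 + 2·1 + 5·8 + 3·4 = 106; Σxᵢ² = 67; σ²/τ² = 1.
β̂_MAP = 106 / (67 + 1) = 106/68 ≈ 1.559.

β̂_MAP = 1.559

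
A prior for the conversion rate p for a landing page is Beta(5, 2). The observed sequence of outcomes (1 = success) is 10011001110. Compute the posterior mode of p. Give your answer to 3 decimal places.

p̂_MAP = 0.625

Prior: Beta(5, 2).
Data: 6 successes in 11 trials (from the sequence). The binomial likelihood contributes p^6(1−p)^5, so the posterior is Beta(5+6, 2+5) = Beta(11, 7).
For Beta(a, b) with a, b > 1 the mode is (a−1)/(a+b−2) = 10/16 ≈ 0.625.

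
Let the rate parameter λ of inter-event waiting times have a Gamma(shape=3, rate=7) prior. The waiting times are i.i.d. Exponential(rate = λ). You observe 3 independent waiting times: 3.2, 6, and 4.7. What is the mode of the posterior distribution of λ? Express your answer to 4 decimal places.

λ̂_MAP = 0.2392

The Exponential(rate=λ) likelihood is ∝ λ^n e^(−λΣtᵢ). Here n = 3 and Σtᵢ = 3.2 + 6 + 4.7 = 13.9.
Posterior ∝ λ^2e^(−7λ) · λ^3e^(−13.9λ) = λ^5e^(−20.9λ), i.e. Gamma(6, 20.9).
Mode = (a−1)/b = 5/20.9 ≈ 0.2392.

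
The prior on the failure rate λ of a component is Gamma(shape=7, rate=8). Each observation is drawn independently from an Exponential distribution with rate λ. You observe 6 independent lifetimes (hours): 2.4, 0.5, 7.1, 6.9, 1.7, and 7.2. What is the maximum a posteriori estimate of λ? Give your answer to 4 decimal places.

The Exponential(rate=λ) likelihood is ∝ λ^n e^(−λΣtᵢ). Here n = 6 and Σtᵢ = 2.4 + 0.5 + 7.1 + 6.9 + 1.7 + 7.2 = 25.8.
Posterior ∝ λ^6e^(−8λ) · λ^6e^(−25.8λ) = λ^12e^(−33.8λ), i.e. Gamma(13, 33.8).
Mode = (a−1)/b = 12/33.8 ≈ 0.3550.

λ̂_MAP = 0.3550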